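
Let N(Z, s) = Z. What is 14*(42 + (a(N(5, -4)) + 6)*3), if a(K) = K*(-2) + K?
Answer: 630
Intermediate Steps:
a(K) = -K (a(K) = -2*K + K = -K)
14*(42 + (a(N(5, -4)) + 6)*3) = 14*(42 + (-1*5 + 6)*3) = 14*(42 + (-5 + 6)*3) = 14*(42 + 1*3) = 14*(42 + 3) = 14*45 = 630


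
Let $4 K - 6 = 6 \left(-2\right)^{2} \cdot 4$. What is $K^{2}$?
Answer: $\frac{2601}{4} \approx 650.25$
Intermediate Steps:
$K = \frac{51}{2}$ ($K = \frac{3}{2} + \frac{6 \left(-2\right)^{2} \cdot 4}{4} = \frac{3}{2} + \frac{6 \cdot 4 \cdot 4}{4} = \frac{3}{2} + \frac{24 \cdot 4}{4} = \frac{3}{2} + \frac{1}{4} \cdot 96 = \frac{3}{2} + 24 = \frac{51}{2} \approx 25.5$)
$K^{2} = \left(\frac{51}{2}\right)^{2} = \frac{2601}{4}$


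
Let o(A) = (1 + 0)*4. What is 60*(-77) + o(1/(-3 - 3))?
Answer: -4616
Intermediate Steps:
o(A) = 4 (o(A) = 1*4 = 4)
60*(-77) + o(1/(-3 - 3)) = 60*(-77) + 4 = -4620 + 4 = -4616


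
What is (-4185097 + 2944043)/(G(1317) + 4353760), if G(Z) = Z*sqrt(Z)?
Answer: -5403251263040/18952941815587 + 1634468118*sqrt(1317)/18952941815587 ≈ -0.28196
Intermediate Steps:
G(Z) = Z**(3/2)
(-4185097 + 2944043)/(G(1317) + 4353760) = (-4185097 + 2944043)/(1317**(3/2) + 4353760) = -1241054/(1317*sqrt(1317) + 4353760) = -1241054/(4353760 + 1317*sqrt(1317))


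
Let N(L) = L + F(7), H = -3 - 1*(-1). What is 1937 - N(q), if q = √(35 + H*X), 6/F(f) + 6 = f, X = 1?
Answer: 1931 - √33 ≈ 1925.3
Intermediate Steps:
H = -2 (H = -3 + 1 = -2)
F(f) = 6/(-6 + f)
q = √33 (q = √(35 - 2*1) = √(35 - 2) = √33 ≈ 5.7446)
N(L) = 6 + L (N(L) = L + 6/(-6 + 7) = L + 6/1 = L + 6*1 = L + 6 = 6 + L)
1937 - N(q) = 1937 - (6 + √33) = 1937 + (-6 - √33) = 1931 - √33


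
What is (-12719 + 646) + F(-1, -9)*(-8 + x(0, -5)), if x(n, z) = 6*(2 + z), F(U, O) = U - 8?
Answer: -11839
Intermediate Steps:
F(U, O) = -8 + U
x(n, z) = 12 + 6*z
(-12719 + 646) + F(-1, -9)*(-8 + x(0, -5)) = (-12719 + 646) + (-8 - 1)*(-8 + (12 + 6*(-5))) = -12073 - 9*(-8 + (12 - 30)) = -12073 - 9*(-8 - 18) = -12073 - 9*(-26) = -12073 + 234 = -11839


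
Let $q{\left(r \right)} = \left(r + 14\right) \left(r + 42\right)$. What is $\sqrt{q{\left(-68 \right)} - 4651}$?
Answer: $i \sqrt{3247} \approx 56.982 i$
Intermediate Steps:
$q{\left(r \right)} = \left(14 + r\right) \left(42 + r\right)$
$\sqrt{q{\left(-68 \right)} - 4651} = \sqrt{\left(588 + \left(-68\right)^{2} + 56 \left(-68\right)\right) - 4651} = \sqrt{\left(588 + 4624 - 3808\right) - 4651} = \sqrt{1404 - 4651} = \sqrt{-3247} = i \sqrt{3247}$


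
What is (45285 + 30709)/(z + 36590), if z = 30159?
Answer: 75994/66749 ≈ 1.1385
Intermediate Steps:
(45285 + 30709)/(z + 36590) = (45285 + 30709)/(30159 + 36590) = 75994/66749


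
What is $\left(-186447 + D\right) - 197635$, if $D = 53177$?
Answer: $-330905$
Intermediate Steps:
$\left(-186447 + D\right) - 197635 = \left(-186447 + 53177\right) - 197635 = -133270 - 197635 = -330905$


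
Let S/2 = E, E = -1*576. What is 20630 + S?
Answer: 19478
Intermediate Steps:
E = -576
S = -1152 (S = 2*(-576) = -1152)
20630 + S = 20630 - 1152 = 19478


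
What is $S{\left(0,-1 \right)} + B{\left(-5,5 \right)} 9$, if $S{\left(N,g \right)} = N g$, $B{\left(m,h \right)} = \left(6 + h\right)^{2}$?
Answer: $1089$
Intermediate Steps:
$S{\left(0,-1 \right)} + B{\left(-5,5 \right)} 9 = 0 \left(-1\right) + \left(6 + 5\right)^{2} \cdot 9 = 0 + 11^{2} \cdot 9 = 0 + 121 \cdot 9 = 0 + 1089 = 1089$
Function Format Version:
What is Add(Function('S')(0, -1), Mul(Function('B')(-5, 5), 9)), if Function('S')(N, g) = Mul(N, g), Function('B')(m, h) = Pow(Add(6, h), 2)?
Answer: 1089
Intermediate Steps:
Add(Function('S')(0, -1), Mul(Function('B')(-5, 5), 9)) = Add(Mul(0, -1), Mul(Pow(Add(6, 5), 2), 9)) = Add(0, Mul(Pow(11, 2), 9)) = Add(0, Mul(121, 9)) = Add(0, 1089) = 1089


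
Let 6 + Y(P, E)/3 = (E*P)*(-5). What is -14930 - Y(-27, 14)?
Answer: -20582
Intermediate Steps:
Y(P, E) = -18 - 15*E*P (Y(P, E) = -18 + 3*((E*P)*(-5)) = -18 + 3*(-5*E*P) = -18 - 15*E*P)
-14930 - Y(-27, 14) = -14930 - (-18 - 15*14*(-27)) = -14930 - (-18 + 5670) = -14930 - 1*5652 = -14930 - 5652 = -20582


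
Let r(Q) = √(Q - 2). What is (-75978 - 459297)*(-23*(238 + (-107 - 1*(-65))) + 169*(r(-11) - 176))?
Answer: 18334239300 - 90461475*I*√13 ≈ 1.8334e+10 - 3.2616e+8*I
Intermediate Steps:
r(Q) = √(-2 + Q)
(-75978 - 459297)*(-23*(238 + (-107 - 1*(-65))) + 169*(r(-11) - 176)) = (-75978 - 459297)*(-23*(238 + (-107 - 1*(-65))) + 169*(√(-2 - 11) - 176)) = -535275*(-23*(238 + (-107 + 65)) + 169*(√(-13) - 176)) = -535275*(-23*(238 - 42) + 169*(I*√13 - 176)) = -535275*(-23*196 + 169*(-176 + I*√13)) = -535275*(-4508 + (-29744 + 169*I*√13)) = -535275*(-34252 + 169*I*√13) = 18334239300 - 90461475*I*√13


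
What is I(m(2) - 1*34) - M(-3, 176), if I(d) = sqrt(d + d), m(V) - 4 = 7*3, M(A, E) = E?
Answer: -176 + 3*I*sqrt(2) ≈ -176.0 + 4.2426*I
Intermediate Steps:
m(V) = 25 (m(V) = 4 + 7*3 = 4 + 21 = 25)
I(d) = sqrt(2)*sqrt(d) (I(d) = sqrt(2*d) = sqrt(2)*sqrt(d))
I(m(2) - 1*34) - M(-3, 176) = sqrt(2)*sqrt(25 - 1*34) - 1*176 = sqrt(2)*sqrt(25 - 34) - 176 = sqrt(2)*sqrt(-9) - 176 = sqrt(2)*(3*I) - 176 = 3*I*sqrt(2) - 176 = -176 + 3*I*sqrt(2)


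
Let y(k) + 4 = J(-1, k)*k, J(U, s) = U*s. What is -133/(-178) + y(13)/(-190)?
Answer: 14016/8455 ≈ 1.6577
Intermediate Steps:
y(k) = -4 - k² (y(k) = -4 + (-k)*k = -4 - k²)
-133/(-178) + y(13)/(-190) = -133/(-178) + (-4 - 1*13²)/(-190) = -133*(-1/178) + (-4 - 1*169)*(-1/190) = 133/178 + (-4 - 169)*(-1/190) = 133/178 - 173*(-1/190) = 133/178 + 173/190 = 14016/8455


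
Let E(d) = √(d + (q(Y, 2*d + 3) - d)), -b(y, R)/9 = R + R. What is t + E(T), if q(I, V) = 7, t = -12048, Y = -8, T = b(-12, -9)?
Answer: -12048 + √7 ≈ -12045.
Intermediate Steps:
b(y, R) = -18*R (b(y, R) = -9*(R + R) = -18*R)
T = 162 (T = -18*(-9) = 162)
E(d) = √7 (E(d) = √(d + (7 - d)) = √7)
t + E(T) = -12048 + √7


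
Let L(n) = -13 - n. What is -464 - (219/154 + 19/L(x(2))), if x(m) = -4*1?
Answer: -642149/1386 ≈ -463.31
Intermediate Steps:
x(m) = -4
-464 - (219/154 + 19/L(x(2))) = -464 - (219/154 + 19/(-13 - 1*(-4))) = -464 - (219*(1/154) + 19/(-13 + 4)) = -464 - (219/154 + 19/(-9)) = -464 - (219/154 + 19*(-1/9)) = -464 - (219/154 - 19/9) = -464 - 1*(-955/1386) = -464 + 955/1386 = -642149/1386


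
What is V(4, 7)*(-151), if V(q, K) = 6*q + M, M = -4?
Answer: -3020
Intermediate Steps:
V(q, K) = -4 + 6*q (V(q, K) = 6*q - 4 = -4 + 6*q)
V(4, 7)*(-151) = (-4 + 6*4)*(-151) = (-4 + 24)*(-151) = 20*(-151) = -3020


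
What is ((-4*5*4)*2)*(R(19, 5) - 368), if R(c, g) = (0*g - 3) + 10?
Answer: 57760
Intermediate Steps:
R(c, g) = 7 (R(c, g) = (0 - 3) + 10 = -3 + 10 = 7)
((-4*5*4)*2)*(R(19, 5) - 368) = ((-4*5*4)*2)*(7 - 368) = (-20*4*2)*(-361) = -80*2*(-361) = -160*(-361) = 57760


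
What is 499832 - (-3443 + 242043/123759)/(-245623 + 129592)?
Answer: 2392509126236978/4786626843 ≈ 4.9983e+5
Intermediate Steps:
499832 - (-3443 + 242043/123759)/(-245623 + 129592) = 499832 - (-3443 + 242043*(1/123759))/(-116031) = 499832 - (-3443 + 80681/41253)*(-1)/116031 = 499832 - (-141953398)*(-1)/(41253*116031) = 499832 - 1*141953398/4786626843 = 499832 - 141953398/4786626843 = 2392509126236978/4786626843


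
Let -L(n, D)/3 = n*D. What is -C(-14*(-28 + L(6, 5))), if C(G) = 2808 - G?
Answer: -1156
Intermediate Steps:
L(n, D) = -3*D*n (L(n, D) = -3*n*D = -3*D*n)
-C(-14*(-28 + L(6, 5))) = -(2808 - (-14)*(-28 - 3*5*6)) = -(2808 - (-14)*(-28 - 90)) = -(2808 - (-14)*(-118)) = -(2808 - 1*1652) = -(2808 - 1652) = -1*1156 = -1156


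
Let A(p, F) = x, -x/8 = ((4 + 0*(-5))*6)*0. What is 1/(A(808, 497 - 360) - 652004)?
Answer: -1/652004 ≈ -1.5337e-6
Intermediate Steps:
x = 0 (x = -8*(4 + 0*(-5))*6*0 = -8*(4 + 0)*6*0 = -8*4*6*0 = -192*0 = -8*0 = 0)
A(p, F) = 0
1/(A(808, 497 - 360) - 652004) = 1/(0 - 652004) = 1/(-652004) = -1/652004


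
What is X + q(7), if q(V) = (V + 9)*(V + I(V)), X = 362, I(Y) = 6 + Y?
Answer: 682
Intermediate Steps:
q(V) = (6 + 2*V)*(9 + V) (q(V) = (V + 9)*(V + (6 + V)) = (9 + V)*(6 + 2*V) = (6 + 2*V)*(9 + V))
X + q(7) = 362 + (54 + 2*7² + 24*7) = 362 + (54 + 2*49 + 168) = 362 + (54 + 98 + 168) = 362 + 320 = 682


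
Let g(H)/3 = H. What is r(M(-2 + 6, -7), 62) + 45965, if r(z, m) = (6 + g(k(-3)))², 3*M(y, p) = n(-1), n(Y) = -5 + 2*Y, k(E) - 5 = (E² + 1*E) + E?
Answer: 46865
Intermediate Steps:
k(E) = 5 + E² + 2*E (k(E) = 5 + ((E² + 1*E) + E) = 5 + ((E² + E) + E) = 5 + ((E + E²) + E) = 5 + (E² + 2*E) = 5 + E² + 2*E)
g(H) = 3*H
M(y, p) = -7/3 (M(y, p) = (-5 + 2*(-1))/3 = (-5 - 2)/3 = (⅓)*(-7) = -7/3)
r(z, m) = 900 (r(z, m) = (6 + 3*(5 + (-3)² + 2*(-3)))² = (6 + 3*(5 + 9 - 6))² = (6 + 3*8)² = (6 + 24)² = 30² = 900)
r(M(-2 + 6, -7), 62) + 45965 = 900 + 45965 = 46865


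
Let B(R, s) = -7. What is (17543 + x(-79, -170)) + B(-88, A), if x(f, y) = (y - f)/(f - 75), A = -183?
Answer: 385805/22 ≈ 17537.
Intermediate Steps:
x(f, y) = (y - f)/(-75 + f)
(17543 + x(-79, -170)) + B(-88, A) = (17543 + (-170 - 1*(-79))/(-75 - 79)) - 7 = (17543 + (-170 + 79)/(-154)) - 7 = (17543 - 1/154*(-91)) - 7 = (17543 + 13/22) - 7 = 385959/22 - 7 = 385805/22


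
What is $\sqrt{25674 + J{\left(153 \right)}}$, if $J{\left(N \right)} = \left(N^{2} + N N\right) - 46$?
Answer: $\sqrt{72446} \approx 269.16$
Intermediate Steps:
$J{\left(N \right)} = -46 + 2 N^{2}$ ($J{\left(N \right)} = \left(N^{2} + N^{2}\right) - 46 = 2 N^{2} - 46 = -46 + 2 N^{2}$)
$\sqrt{25674 + J{\left(153 \right)}} = \sqrt{25674 - \left(46 - 2 \cdot 153^{2}\right)} = \sqrt{25674 + \left(-46 + 2 \cdot 23409\right)} = \sqrt{25674 + \left(-46 + 46818\right)} = \sqrt{25674 + 46772} = \sqrt{72446}$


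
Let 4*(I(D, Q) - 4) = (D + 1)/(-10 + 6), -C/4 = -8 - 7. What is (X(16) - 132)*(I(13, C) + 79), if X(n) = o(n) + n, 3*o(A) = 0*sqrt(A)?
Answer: -19053/2 ≈ -9526.5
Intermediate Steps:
o(A) = 0 (o(A) = (0*sqrt(A))/3 = (1/3)*0 = 0)
C = 60 (C = -4*(-8 - 7) = -4*(-15) = 60)
I(D, Q) = 63/16 - D/16 (I(D, Q) = 4 + ((D + 1)/(-10 + 6))/4 = 4 + ((1 + D)/(-4))/4 = 4 + ((1 + D)*(-1/4))/4 = 4 + (-1/4 - D/4)/4 = 4 + (-1/16 - D/16) = 63/16 - D/16)
X(n) = n (X(n) = 0 + n = n)
(X(16) - 132)*(I(13, C) + 79) = (16 - 132)*((63/16 - 1/16*13) + 79) = -116*((63/16 - 13/16) + 79) = -116*(25/8 + 79) = -116*657/8 = -19053/2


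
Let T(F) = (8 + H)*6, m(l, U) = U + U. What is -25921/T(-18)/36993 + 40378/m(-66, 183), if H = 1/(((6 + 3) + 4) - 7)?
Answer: 248918290/2256573 ≈ 110.31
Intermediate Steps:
H = ⅙ (H = 1/((9 + 4) - 7) = 1/(13 - 7) = 1/6 = ⅙ ≈ 0.16667)
m(l, U) = 2*U
T(F) = 49 (T(F) = (8 + ⅙)*6 = (49/6)*6 = 49)
-25921/T(-18)/36993 + 40378/m(-66, 183) = -25921/49/36993 + 40378/((2*183)) = -25921*1/49*(1/36993) + 40378/366 = -529*1/36993 + 40378*(1/366) = -529/36993 + 20189/183 = 248918290/2256573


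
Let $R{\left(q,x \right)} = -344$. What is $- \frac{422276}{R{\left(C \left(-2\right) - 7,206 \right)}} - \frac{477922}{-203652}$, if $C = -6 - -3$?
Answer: $\frac{2692554910}{2189259} \approx 1229.9$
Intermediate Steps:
$C = -3$ ($C = -6 + 3 = -3$)
$- \frac{422276}{R{\left(C \left(-2\right) - 7,206 \right)}} - \frac{477922}{-203652} = - \frac{422276}{-344} - \frac{477922}{-203652} = \left(-422276\right) \left(- \frac{1}{344}\right) - - \frac{238961}{101826} = \frac{105569}{86} + \frac{238961}{101826} = \frac{2692554910}{2189259}$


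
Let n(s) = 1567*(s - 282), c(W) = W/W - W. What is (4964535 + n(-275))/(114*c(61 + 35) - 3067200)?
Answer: -2045858/1539015 ≈ -1.3293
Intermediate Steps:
c(W) = 1 - W
n(s) = -441894 + 1567*s (n(s) = 1567*(-282 + s) = -441894 + 1567*s)
(4964535 + n(-275))/(114*c(61 + 35) - 3067200) = (4964535 + (-441894 + 1567*(-275)))/(114*(1 - (61 + 35)) - 3067200) = (4964535 + (-441894 - 430925))/(114*(1 - 1*96) - 3067200) = (4964535 - 872819)/(114*(1 - 96) - 3067200) = 4091716/(114*(-95) - 3067200) = 4091716/(-10830 - 3067200) = 4091716/(-3078030) = 4091716*(-1/3078030) = -2045858/1539015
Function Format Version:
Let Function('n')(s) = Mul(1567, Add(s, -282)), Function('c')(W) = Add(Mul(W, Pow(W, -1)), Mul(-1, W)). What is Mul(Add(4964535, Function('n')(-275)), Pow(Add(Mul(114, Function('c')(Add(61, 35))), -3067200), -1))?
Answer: Rational(-2045858, 1539015) ≈ -1.3293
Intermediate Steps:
Function('c')(W) = Add(1, Mul(-1, W))
Function('n')(s) = Add(-441894, Mul(1567, s)) (Function('n')(s) = Mul(1567, Add(-282, s)) = Add(-441894, Mul(1567, s)))
Mul(Add(4964535, Function('n')(-275)), Pow(Add(Mul(114, Function('c')(Add(61, 35))), -3067200), -1)) = Mul(Add(4964535, Add(-441894, Mul(1567, -275))), Pow(Add(Mul(114, Add(1, Mul(-1, Add(61, 35)))), -3067200), -1)) = Mul(Add(4964535, Add(-441894, -430925)), Pow(Add(Mul(114, Add(1, Mul(-1, 96))), -3067200), -1)) = Mul(Add(4964535, -872819), Pow(Add(Mul(114, Add(1, -96)), -3067200), -1)) = Mul(4091716, Pow(Add(Mul(114, -95), -3067200), -1)) = Mul(4091716, Pow(Add(-10830, -3067200), -1)) = Mul(4091716, Pow(-3078030, -1)) = Mul(4091716, Rational(-1, 3078030)) = Rational(-2045858, 1539015)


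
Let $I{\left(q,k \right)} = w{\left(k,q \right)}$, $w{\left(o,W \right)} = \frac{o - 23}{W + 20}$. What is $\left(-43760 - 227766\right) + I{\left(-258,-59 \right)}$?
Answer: $- \frac{32311553}{119} \approx -2.7153 \cdot 10^{5}$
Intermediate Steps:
$w{\left(o,W \right)} = \frac{-23 + o}{20 + W}$
$I{\left(q,k \right)} = \frac{-23 + k}{20 + q}$
$\left(-43760 - 227766\right) + I{\left(-258,-59 \right)} = \left(-43760 - 227766\right) + \frac{-23 - 59}{20 - 258} = -271526 + \frac{1}{-238} \left(-82\right) = -271526 - - \frac{41}{119} = -271526 + \frac{41}{119} = - \frac{32311553}{119}$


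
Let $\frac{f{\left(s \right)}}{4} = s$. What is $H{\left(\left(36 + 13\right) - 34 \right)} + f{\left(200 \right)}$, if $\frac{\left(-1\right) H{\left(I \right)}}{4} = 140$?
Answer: $240$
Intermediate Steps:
$H{\left(I \right)} = -560$ ($H{\left(I \right)} = \left(-4\right) 140 = -560$)
$f{\left(s \right)} = 4 s$
$H{\left(\left(36 + 13\right) - 34 \right)} + f{\left(200 \right)} = -560 + 4 \cdot 200 = -560 + 800 = 240$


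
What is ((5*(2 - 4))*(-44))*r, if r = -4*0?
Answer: 0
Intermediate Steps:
r = 0
((5*(2 - 4))*(-44))*r = ((5*(2 - 4))*(-44))*0 = ((5*(-2))*(-44))*0 = -10*(-44)*0 = 440*0 = 0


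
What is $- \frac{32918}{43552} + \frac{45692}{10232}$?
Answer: $\frac{103322563}{27851504} \approx 3.7098$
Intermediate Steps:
$- \frac{32918}{43552} + \frac{45692}{10232} = \left(-32918\right) \frac{1}{43552} + 45692 \cdot \frac{1}{10232} = - \frac{16459}{21776} + \frac{11423}{2558} = \frac{103322563}{27851504}$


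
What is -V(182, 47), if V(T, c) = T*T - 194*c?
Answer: -24006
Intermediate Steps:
V(T, c) = T² - 194*c
-V(182, 47) = -(182² - 194*47) = -(33124 - 9118) = -1*24006 = -24006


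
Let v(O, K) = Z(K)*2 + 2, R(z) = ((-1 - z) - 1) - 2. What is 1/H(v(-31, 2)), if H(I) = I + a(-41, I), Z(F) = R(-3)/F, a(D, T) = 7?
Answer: 1/8 ≈ 0.12500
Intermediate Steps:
R(z) = -4 - z (R(z) = (-2 - z) - 2 = -4 - z)
Z(F) = -1/F (Z(F) = (-4 - 1*(-3))/F = (-4 + 3)/F = -1/F)
v(O, K) = 2 - 2/K (v(O, K) = -1/K*2 + 2 = -2/K + 2 = 2 - 2/K)
H(I) = 7 + I (H(I) = I + 7 = 7 + I)
1/H(v(-31, 2)) = 1/(7 + (2 - 2/2)) = 1/(7 + (2 - 2*1/2)) = 1/(7 + (2 - 1)) = 1/(7 + 1) = 1/8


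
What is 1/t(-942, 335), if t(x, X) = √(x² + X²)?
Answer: √999589/999589 ≈ 0.0010002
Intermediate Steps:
t(x, X) = √(X² + x²)
1/t(-942, 335) = 1/(√(335² + (-942)²)) = 1/(√(112225 + 887364)) = 1/(√999589) = √999589/999589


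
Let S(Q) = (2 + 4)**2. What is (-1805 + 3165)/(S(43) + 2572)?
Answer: 85/163 ≈ 0.52147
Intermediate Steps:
S(Q) = 36 (S(Q) = 6**2 = 36)
(-1805 + 3165)/(S(43) + 2572) = (-1805 + 3165)/(36 + 2572) = 1360/2608 = 1360*(1/2608) = 85/163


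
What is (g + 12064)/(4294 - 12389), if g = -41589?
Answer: 5905/1619 ≈ 3.6473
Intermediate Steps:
(g + 12064)/(4294 - 12389) = (-41589 + 12064)/(4294 - 12389) = -29525/(-8095) = -29525*(-1/8095) = 5905/1619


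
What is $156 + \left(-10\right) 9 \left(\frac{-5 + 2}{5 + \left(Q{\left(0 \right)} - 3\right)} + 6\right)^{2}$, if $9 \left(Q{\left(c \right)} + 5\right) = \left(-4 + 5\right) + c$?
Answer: $- \frac{1454277}{338} \approx -4302.6$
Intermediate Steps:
$Q{\left(c \right)} = - \frac{44}{9} + \frac{c}{9}$ ($Q{\left(c \right)} = -5 + \frac{\left(-4 + 5\right) + c}{9} = -5 + \frac{1 + c}{9} = -5 + \left(\frac{1}{9} + \frac{c}{9}\right) = - \frac{44}{9} + \frac{c}{9}$)
$156 + \left(-10\right) 9 \left(\frac{-5 + 2}{5 + \left(Q{\left(0 \right)} - 3\right)} + 6\right)^{2} = 156 + \left(-10\right) 9 \left(\frac{-5 + 2}{5 + \left(\left(- \frac{44}{9} + \frac{1}{9} \cdot 0\right) - 3\right)} + 6\right)^{2} = 156 - 90 \left(- \frac{3}{5 + \left(\left(- \frac{44}{9} + 0\right) - 3\right)} + 6\right)^{2} = 156 - 90 \left(- \frac{3}{5 - \frac{71}{9}} + 6\right)^{2} = 156 - 90 \left(- \frac{3}{- \frac{26}{9}} + 6\right)^{2} = 156 - 90 \left(\left(-3\right) \left(- \frac{9}{26}\right) + 6\right)^{2} = 156 - 90 \left(\frac{27}{26} + 6\right)^{2} = 156 - 90 \left(\frac{183}{26}\right)^{2} = 156 - \frac{1507005}{338} = - \frac{1454277}{338}$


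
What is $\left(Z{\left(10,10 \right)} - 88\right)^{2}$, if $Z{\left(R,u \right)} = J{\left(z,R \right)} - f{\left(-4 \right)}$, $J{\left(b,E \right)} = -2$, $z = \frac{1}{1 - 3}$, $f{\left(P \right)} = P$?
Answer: $7396$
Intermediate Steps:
$z = - \frac{1}{2}$ ($z = \frac{1}{-2} = - \frac{1}{2} \approx -0.5$)
$Z{\left(R,u \right)} = 2$ ($Z{\left(R,u \right)} = -2 - -4 = -2 + 4 = 2$)
$\left(Z{\left(10,10 \right)} - 88\right)^{2} = \left(2 - 88\right)^{2} = \left(-86\right)^{2} = 7396$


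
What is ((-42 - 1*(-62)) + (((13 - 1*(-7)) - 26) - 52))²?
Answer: 1444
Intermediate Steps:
((-42 - 1*(-62)) + (((13 - 1*(-7)) - 26) - 52))² = ((-42 + 62) + (((13 + 7) - 26) - 52))² = (20 + ((20 - 26) - 52))² = (20 + (-6 - 52))² = (20 - 58)² = (-38)² = 1444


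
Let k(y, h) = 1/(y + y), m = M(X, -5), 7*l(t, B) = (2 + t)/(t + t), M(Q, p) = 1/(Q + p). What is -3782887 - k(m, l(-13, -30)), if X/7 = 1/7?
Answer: -3782885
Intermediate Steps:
X = 1 (X = 7/7 = 7*(⅐) = 1)
l(t, B) = (2 + t)/(14*t) (l(t, B) = ((2 + t)/(t + t))/7 = ((2 + t)/((2*t)))/7 = ((2 + t)*(1/(2*t)))/7 = ((2 + t)/(2*t))/7 = (2 + t)/(14*t))
m = -¼ (m = 1/(1 - 5) = 1/(-4) = -¼ ≈ -0.25000)
k(y, h) = 1/(2*y)
-3782887 - k(m, l(-13, -30)) = -3782887 - 1/(2*(-¼)) = -3782887 - (-4)/2 = -3782887 - 1*(-2) = -3782887 + 2 = -3782885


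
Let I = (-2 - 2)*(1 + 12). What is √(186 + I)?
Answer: √134 ≈ 11.576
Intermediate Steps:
I = -52 (I = -4*13 = -52)
√(186 + I) = √(186 - 52) = √134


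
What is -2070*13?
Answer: -26910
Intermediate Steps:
-2070*13 = -23*1170 = -26910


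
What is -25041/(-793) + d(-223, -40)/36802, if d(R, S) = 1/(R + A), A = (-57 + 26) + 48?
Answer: 189841128899/6011901116 ≈ 31.578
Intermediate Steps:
A = 17 (A = -31 + 48 = 17)
d(R, S) = 1/(17 + R) (d(R, S) = 1/(R + 17) = 1/(17 + R))
-25041/(-793) + d(-223, -40)/36802 = -25041/(-793) + 1/((17 - 223)*36802) = -25041*(-1/793) + (1/36802)/(-206) = 25041/793 - 1/206*1/36802 = 25041/793 - 1/7581212 = 189841128899/6011901116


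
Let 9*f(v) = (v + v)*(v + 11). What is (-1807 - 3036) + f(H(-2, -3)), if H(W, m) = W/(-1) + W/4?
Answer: -29033/6 ≈ -4838.8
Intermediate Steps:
H(W, m) = -3*W/4 (H(W, m) = W*(-1) + W*(1/4) = -W + W/4 = -3*W/4)
f(v) = 2*v*(11 + v)/9 (f(v) = ((v + v)*(v + 11))/9 = ((2*v)*(11 + v))/9 = (2*v*(11 + v))/9 = 2*v*(11 + v)/9)
(-1807 - 3036) + f(H(-2, -3)) = (-1807 - 3036) + 2*(-3/4*(-2))*(11 - 3/4*(-2))/9 = -4843 + (2/9)*(3/2)*(11 + 3/2) = -4843 + (2/9)*(3/2)*(25/2) = -4843 + 25/6 = -29033/6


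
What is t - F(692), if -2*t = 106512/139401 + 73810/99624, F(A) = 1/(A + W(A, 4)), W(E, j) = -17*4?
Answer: -30253673825/40119979536 ≈ -0.75408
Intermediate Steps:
W(E, j) = -68
F(A) = 1/(-68 + A) (F(A) = 1/(A - 68) = 1/(-68 + A))
t = -1161129961/1543076136 (t = -(106512/139401 + 73810/99624)/2 = -(106512*(1/139401) + 73810*(1/99624))/2 = -(35504/46467 + 36905/49812)/2 = -½*1161129961/771538068 = -1161129961/1543076136 ≈ -0.75248)
t - F(692) = -1161129961/1543076136 - 1/(-68 + 692) = -1161129961/1543076136 - 1/624 = -30253673825/40119979536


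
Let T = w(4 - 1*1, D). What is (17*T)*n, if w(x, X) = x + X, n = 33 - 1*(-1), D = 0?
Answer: 1734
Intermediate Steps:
n = 34 (n = 33 + 1 = 34)
w(x, X) = X + x
T = 3 (T = 0 + (4 - 1*1) = 0 + (4 - 1) = 0 + 3 = 3)
(17*T)*n = (17*3)*34 = 51*34 = 1734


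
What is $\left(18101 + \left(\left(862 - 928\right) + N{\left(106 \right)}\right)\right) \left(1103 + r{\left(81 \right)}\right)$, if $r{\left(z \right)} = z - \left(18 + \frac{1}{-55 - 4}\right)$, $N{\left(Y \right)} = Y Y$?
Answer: $\frac{2013698445}{59} \approx 3.413 \cdot 10^{7}$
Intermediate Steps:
$N{\left(Y \right)} = Y^{2}$
$r{\left(z \right)} = - \frac{1061}{59} + z$ ($r{\left(z \right)} = z - \left(18 + \frac{1}{-59}\right) = z - \left(18 - \frac{1}{59}\right) = z - \frac{1061}{59} = - \frac{1061}{59} + z$)
$\left(18101 + \left(\left(862 - 928\right) + N{\left(106 \right)}\right)\right) \left(1103 + r{\left(81 \right)}\right) = \left(18101 + \left(\left(862 - 928\right) + 106^{2}\right)\right) \left(1103 + \left(- \frac{1061}{59} + 81\right)\right) = \left(18101 + \left(-66 + 11236\right)\right) \left(1103 + \frac{3718}{59}\right) = \left(18101 + 11170\right) \frac{68795}{59} = 29271 \cdot \frac{68795}{59} = \frac{2013698445}{59}$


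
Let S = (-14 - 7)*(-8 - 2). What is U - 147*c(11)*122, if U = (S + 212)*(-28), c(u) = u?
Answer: -209090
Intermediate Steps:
S = 210 (S = -21*(-10) = 210)
U = -11816 (U = (210 + 212)*(-28) = 422*(-28) = -11816)
U - 147*c(11)*122 = -11816 - 147*11*122 = -11816 - 1617*122 = -11816 - 197274 = -209090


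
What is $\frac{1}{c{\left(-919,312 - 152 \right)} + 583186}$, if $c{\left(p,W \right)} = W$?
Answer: $\frac{1}{583346} \approx 1.7142 \cdot 10^{-6}$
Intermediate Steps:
$\frac{1}{c{\left(-919,312 - 152 \right)} + 583186} = \frac{1}{\left(312 - 152\right) + 583186} = \frac{1}{160 + 583186} = \frac{1}{583346}$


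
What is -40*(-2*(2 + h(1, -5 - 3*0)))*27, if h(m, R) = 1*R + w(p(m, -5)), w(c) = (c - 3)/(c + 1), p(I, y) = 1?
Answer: -8640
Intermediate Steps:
w(c) = (-3 + c)/(1 + c)
h(m, R) = -1 + R (h(m, R) = 1*R + (-3 + 1)/(1 + 1) = R - 2/2 = R + (½)*(-2) = R - 1 = -1 + R)
-40*(-2*(2 + h(1, -5 - 3*0)))*27 = -40*(-2*(2 + (-1 + (-5 - 3*0))))*27 = -40*(-2*(2 + (-1 + (-5 + 0))))*27 = -40*(-2*(2 + (-1 - 5)))*27 = -40*(-2*(2 - 6))*27 = -40*(-2*(-4))*27 = -320*27 = -40*216 = -8640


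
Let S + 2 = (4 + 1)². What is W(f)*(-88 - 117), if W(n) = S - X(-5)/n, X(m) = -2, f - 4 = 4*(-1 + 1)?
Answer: -9635/2 ≈ -4817.5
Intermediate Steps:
f = 4 (f = 4 + 4*(-1 + 1) = 4 + 4*0 = 4 + 0 = 4)
S = 23 (S = -2 + (4 + 1)² = -2 + 5² = -2 + 25 = 23)
W(n) = 23 + 2/n (W(n) = 23 - (-2)/n = 23 + 2/n)
W(f)*(-88 - 117) = (23 + 2/4)*(-88 - 117) = (23 + 2*(¼))*(-205) = (23 + ½)*(-205) = (47/2)*(-205) = -9635/2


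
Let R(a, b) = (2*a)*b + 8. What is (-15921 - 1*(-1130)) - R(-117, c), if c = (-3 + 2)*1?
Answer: -15033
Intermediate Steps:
c = -1 (c = -1*1 = -1)
R(a, b) = 8 + 2*a*b (R(a, b) = 2*a*b + 8 = 8 + 2*a*b)
(-15921 - 1*(-1130)) - R(-117, c) = (-15921 - 1*(-1130)) - (8 + 2*(-117)*(-1)) = (-15921 + 1130) - (8 + 234) = -14791 - 1*242 = -14791 - 242 = -15033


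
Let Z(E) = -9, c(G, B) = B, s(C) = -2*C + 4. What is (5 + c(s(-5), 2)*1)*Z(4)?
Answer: -63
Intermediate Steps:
s(C) = 4 - 2*C
(5 + c(s(-5), 2)*1)*Z(4) = (5 + 2*1)*(-9) = (5 + 2)*(-9) = 7*(-9) = -63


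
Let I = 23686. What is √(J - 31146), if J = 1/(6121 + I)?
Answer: I*√27671889447547/29807 ≈ 176.48*I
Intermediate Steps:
J = 1/29807 (J = 1/(6121 + 23686) = 1/29807 ≈ 3.3549e-5)
√(J - 31146) = √(1/29807 - 31146) = √(-928368821/29807) = I*√27671889447547/29807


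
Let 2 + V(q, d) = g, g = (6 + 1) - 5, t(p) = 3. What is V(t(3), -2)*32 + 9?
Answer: 9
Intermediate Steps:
g = 2 (g = 7 - 5 = 2)
V(q, d) = 0 (V(q, d) = -2 + 2 = 0)
V(t(3), -2)*32 + 9 = 0*32 + 9 = 0 + 9 = 9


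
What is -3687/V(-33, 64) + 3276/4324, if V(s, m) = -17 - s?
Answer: -3972543/17296 ≈ -229.68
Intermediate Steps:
-3687/V(-33, 64) + 3276/4324 = -3687/(-17 - 1*(-33)) + 3276/4324 = -3687/(-17 + 33) + 3276*(1/4324) = -3687/16 + 819/1081 = -3972543/17296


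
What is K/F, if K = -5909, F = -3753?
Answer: 5909/3753 ≈ 1.5745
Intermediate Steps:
K/F = -5909/(-3753) = -5909*(-1/3753) = 5909/3753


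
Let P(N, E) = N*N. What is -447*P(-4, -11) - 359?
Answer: -7511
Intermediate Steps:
P(N, E) = N**2
-447*P(-4, -11) - 359 = -447*(-4)**2 - 359 = -447*16 - 359 = -7152 - 359 = -7511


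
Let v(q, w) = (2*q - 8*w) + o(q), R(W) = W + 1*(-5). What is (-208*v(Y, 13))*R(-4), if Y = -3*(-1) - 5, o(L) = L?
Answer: -205920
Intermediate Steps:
Y = -2 (Y = 3 - 5 = -2)
R(W) = -5 + W (R(W) = W - 5 = -5 + W)
v(q, w) = -8*w + 3*q (v(q, w) = (2*q - 8*w) + q = (-8*w + 2*q) + q = -8*w + 3*q)
(-208*v(Y, 13))*R(-4) = (-208*(-8*13 + 3*(-2)))*(-5 - 4) = -208*(-104 - 6)*(-9) = -208*(-110)*(-9) = 22880*(-9) = -205920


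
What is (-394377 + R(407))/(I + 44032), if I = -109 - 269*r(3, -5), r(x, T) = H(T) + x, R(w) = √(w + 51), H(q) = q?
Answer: -394377/44461 + √458/44461 ≈ -8.8697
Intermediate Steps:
R(w) = √(51 + w)
r(x, T) = T + x
I = 429 (I = -109 - 269*(-5 + 3) = -109 - 269*(-2) = -109 + 538 = 429)
(-394377 + R(407))/(I + 44032) = (-394377 + √(51 + 407))/(429 + 44032) = (-394377 + √458)/44461 = (-394377 + √458)*(1/44461) = -394377/44461 + √458/44461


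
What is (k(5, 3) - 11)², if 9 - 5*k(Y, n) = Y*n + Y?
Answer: 4356/25 ≈ 174.24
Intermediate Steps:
k(Y, n) = 9/5 - Y/5 - Y*n/5 (k(Y, n) = 9/5 - (Y*n + Y)/5 = 9/5 - (Y + Y*n)/5 = 9/5 + (-Y/5 - Y*n/5) = 9/5 - Y/5 - Y*n/5)
(k(5, 3) - 11)² = ((9/5 - ⅕*5 - ⅕*5*3) - 11)² = ((9/5 - 1 - 3) - 11)² = (-11/5 - 11)² = (-66/5)² = 4356/25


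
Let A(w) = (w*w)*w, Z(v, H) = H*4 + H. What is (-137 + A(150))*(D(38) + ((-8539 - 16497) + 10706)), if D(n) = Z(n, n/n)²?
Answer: -48277415215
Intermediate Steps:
Z(v, H) = 5*H (Z(v, H) = 4*H + H = 5*H)
A(w) = w³ (A(w) = w²*w = w³)
D(n) = 25 (D(n) = (5*(n/n))² = (5*1)² = 5² = 25)
(-137 + A(150))*(D(38) + ((-8539 - 16497) + 10706)) = (-137 + 150³)*(25 + ((-8539 - 16497) + 10706)) = (-137 + 3375000)*(25 + (-25036 + 10706)) = 3374863*(25 - 14330) = 3374863*(-14305) = -48277415215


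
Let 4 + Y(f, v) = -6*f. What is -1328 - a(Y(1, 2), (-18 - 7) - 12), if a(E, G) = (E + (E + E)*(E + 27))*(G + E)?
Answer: -17778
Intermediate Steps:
Y(f, v) = -4 - 6*f
a(E, G) = (E + G)*(E + 2*E*(27 + E)) (a(E, G) = (E + (2*E)*(27 + E))*(E + G) = (E + 2*E*(27 + E))*(E + G) = (E + G)*(E + 2*E*(27 + E)))
-1328 - a(Y(1, 2), (-18 - 7) - 12) = -1328 - (-4 - 6*1)*(2*(-4 - 6*1)**2 + 55*(-4 - 6*1) + 55*((-18 - 7) - 12) + 2*(-4 - 6*1)*((-18 - 7) - 12)) = -1328 - (-4 - 6)*(2*(-4 - 6)**2 + 55*(-4 - 6) + 55*(-25 - 12) + 2*(-4 - 6)*(-25 - 12)) = -1328 - (-10)*(2*(-10)**2 + 55*(-10) + 55*(-37) + 2*(-10)*(-37)) = -1328 - (-10)*(2*100 - 550 - 2035 + 740) = -1328 - (-10)*(200 - 550 - 2035 + 740) = -1328 - (-10)*(-1645) = -1328 - 1*16450 = -1328 - 16450 = -17778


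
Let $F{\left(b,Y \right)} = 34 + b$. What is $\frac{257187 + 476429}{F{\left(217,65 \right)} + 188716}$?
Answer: $\frac{733616}{188967} \approx 3.8822$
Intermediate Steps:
$\frac{257187 + 476429}{F{\left(217,65 \right)} + 188716} = \frac{257187 + 476429}{\left(34 + 217\right) + 188716} = \frac{733616}{251 + 188716} = \frac{733616}{188967}$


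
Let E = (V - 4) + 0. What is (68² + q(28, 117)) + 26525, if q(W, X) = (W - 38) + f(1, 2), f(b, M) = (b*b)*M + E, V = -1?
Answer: 31136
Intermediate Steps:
E = -5 (E = (-1 - 4) + 0 = -5 + 0 = -5)
f(b, M) = -5 + M*b² (f(b, M) = (b*b)*M - 5 = b²*M - 5 = M*b² - 5 = -5 + M*b²)
q(W, X) = -41 + W (q(W, X) = (W - 38) + (-5 + 2*1²) = (-38 + W) + (-5 + 2*1) = (-38 + W) + (-5 + 2) = (-38 + W) - 3 = -41 + W)
(68² + q(28, 117)) + 26525 = (68² + (-41 + 28)) + 26525 = (4624 - 13) + 26525 = 4611 + 26525 = 31136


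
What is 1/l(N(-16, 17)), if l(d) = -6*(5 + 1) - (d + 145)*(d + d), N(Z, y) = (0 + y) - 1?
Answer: -1/5188 ≈ -0.00019275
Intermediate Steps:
N(Z, y) = -1 + y (N(Z, y) = y - 1 = -1 + y)
l(d) = -36 - 2*d*(145 + d) (l(d) = -6*6 - (145 + d)*2*d = -36 - 2*d*(145 + d))
1/l(N(-16, 17)) = 1/(-36 - 290*(-1 + 17) - 2*(-1 + 17)²) = 1/(-36 - 290*16 - 2*16²) = 1/(-36 - 4640 - 2*256) = 1/(-36 - 4640 - 512) = 1/(-5188) = -1/5188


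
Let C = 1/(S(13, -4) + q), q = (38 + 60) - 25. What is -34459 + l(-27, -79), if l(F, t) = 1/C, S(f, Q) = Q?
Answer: -34390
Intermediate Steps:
q = 73 (q = 98 - 25 = 73)
C = 1/69 (C = 1/(-4 + 73) = 1/69 ≈ 0.014493)
l(F, t) = 69 (l(F, t) = 1/(1/69) = 69)
-34459 + l(-27, -79) = -34459 + 69 = -34390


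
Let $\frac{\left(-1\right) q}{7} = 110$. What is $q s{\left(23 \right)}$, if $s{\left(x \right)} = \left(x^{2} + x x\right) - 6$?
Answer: $-810040$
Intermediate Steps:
$q = -770$ ($q = \left(-7\right) 110 = -770$)
$s{\left(x \right)} = -6 + 2 x^{2}$ ($s{\left(x \right)} = \left(x^{2} + x^{2}\right) - 6 = 2 x^{2} - 6 = -6 + 2 x^{2}$)
$q s{\left(23 \right)} = - 770 \left(-6 + 2 \cdot 23^{2}\right) = - 770 \left(-6 + 2 \cdot 529\right) = - 770 \left(-6 + 1058\right) = \left(-770\right) 1052 = -810040$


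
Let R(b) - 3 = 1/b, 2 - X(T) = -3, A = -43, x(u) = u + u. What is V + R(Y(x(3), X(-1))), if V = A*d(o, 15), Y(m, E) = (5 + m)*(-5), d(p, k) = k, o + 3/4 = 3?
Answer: -35311/55 ≈ -642.02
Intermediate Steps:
x(u) = 2*u
o = 9/4 (o = -3/4 + 3 = 9/4 ≈ 2.2500)
X(T) = 5 (X(T) = 2 - 1*(-3) = 2 + 3 = 5)
Y(m, E) = -25 - 5*m
V = -645 (V = -43*15 = -645)
R(b) = 3 + 1/b
V + R(Y(x(3), X(-1))) = -645 + (3 + 1/(-25 - 10*3)) = -645 + (3 + 1/(-25 - 5*6)) = -645 + (3 + 1/(-25 - 30)) = -645 + (3 + 1/(-55)) = -645 + (3 - 1/55) = -645 + 164/55 = -35311/55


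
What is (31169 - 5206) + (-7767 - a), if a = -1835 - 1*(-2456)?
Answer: 17575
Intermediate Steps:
a = 621 (a = -1835 + 2456 = 621)
(31169 - 5206) + (-7767 - a) = (31169 - 5206) + (-7767 - 1*621) = 25963 + (-7767 - 621) = 25963 - 8388 = 17575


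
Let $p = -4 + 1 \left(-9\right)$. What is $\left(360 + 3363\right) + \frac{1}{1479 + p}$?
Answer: $\frac{5457919}{1466} \approx 3723.0$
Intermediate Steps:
$p = -13$ ($p = -4 - 9 = -13$)
$\left(360 + 3363\right) + \frac{1}{1479 + p} = \left(360 + 3363\right) + \frac{1}{1479 - 13} = 3723 + \frac{1}{1466} = \frac{5457919}{1466}$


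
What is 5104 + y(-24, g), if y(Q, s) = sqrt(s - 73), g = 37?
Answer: 5104 + 6*I ≈ 5104.0 + 6.0*I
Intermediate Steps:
y(Q, s) = sqrt(-73 + s)
5104 + y(-24, g) = 5104 + sqrt(-73 + 37) = 5104 + sqrt(-36) = 5104 + 6*I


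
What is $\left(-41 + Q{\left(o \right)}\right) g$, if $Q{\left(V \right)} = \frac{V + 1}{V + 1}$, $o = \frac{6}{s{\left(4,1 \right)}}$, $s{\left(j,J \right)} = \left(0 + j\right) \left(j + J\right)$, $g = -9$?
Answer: $360$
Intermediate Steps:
$s{\left(j,J \right)} = j \left(J + j\right)$
$o = \frac{3}{10}$ ($o = \frac{6}{4 \left(1 + 4\right)} = \frac{6}{4 \cdot 5} = \frac{6}{20} = 6 \cdot \frac{1}{20} = \frac{3}{10} \approx 0.3$)
$Q{\left(V \right)} = 1$ ($Q{\left(V \right)} = \frac{1 + V}{1 + V} = 1$)
$\left(-41 + Q{\left(o \right)}\right) g = \left(-41 + 1\right) \left(-9\right) = \left(-40\right) \left(-9\right) = 360$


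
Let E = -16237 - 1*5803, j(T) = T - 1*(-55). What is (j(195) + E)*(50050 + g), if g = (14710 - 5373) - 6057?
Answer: -1162060700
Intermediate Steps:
j(T) = 55 + T (j(T) = T + 55 = 55 + T)
E = -22040 (E = -16237 - 5803 = -22040)
g = 3280 (g = 9337 - 6057 = 3280)
(j(195) + E)*(50050 + g) = ((55 + 195) - 22040)*(50050 + 3280) = (250 - 22040)*53330 = -21790*53330 = -1162060700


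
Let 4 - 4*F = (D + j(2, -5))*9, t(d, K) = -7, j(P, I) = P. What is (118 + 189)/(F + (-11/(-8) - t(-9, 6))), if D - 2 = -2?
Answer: 2456/39 ≈ 62.974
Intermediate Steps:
D = 0 (D = 2 - 2 = 0)
F = -7/2 (F = 1 - (0 + 2)*9/4 = 1 - 9/2 = -7/2 ≈ -3.5000)
(118 + 189)/(F + (-11/(-8) - t(-9, 6))) = (118 + 189)/(-7/2 + (-11/(-8) - 1*(-7))) = 307/(-7/2 + (-11*(-1/8) + 7)) = 307/(-7/2 + (11/8 + 7)) = 307/(-7/2 + 67/8) = 307/(39/8) = 307*(8/39) = 2456/39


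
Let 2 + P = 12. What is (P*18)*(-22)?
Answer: -3960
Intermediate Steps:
P = 10 (P = -2 + 12 = 10)
(P*18)*(-22) = (10*18)*(-22) = 180*(-22) = -3960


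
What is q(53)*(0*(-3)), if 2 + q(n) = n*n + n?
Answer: 0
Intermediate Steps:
q(n) = -2 + n + n**2 (q(n) = -2 + (n*n + n) = -2 + (n**2 + n) = -2 + (n + n**2) = -2 + n + n**2)
q(53)*(0*(-3)) = (-2 + 53 + 53**2)*(0*(-3)) = (-2 + 53 + 2809)*0 = 2860*0 = 0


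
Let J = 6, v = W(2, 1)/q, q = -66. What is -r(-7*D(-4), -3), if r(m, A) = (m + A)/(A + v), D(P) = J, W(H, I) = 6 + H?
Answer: -1485/103 ≈ -14.417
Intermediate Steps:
v = -4/33 (v = (6 + 2)/(-66) = 8*(-1/66) = -4/33 ≈ -0.12121)
D(P) = 6
r(m, A) = (A + m)/(-4/33 + A) (r(m, A) = (m + A)/(A - 4/33) = (A + m)/(-4/33 + A))
-r(-7*D(-4), -3) = -33*(-3 - 7*6)/(-4 + 33*(-3)) = -33*(-3 - 42)/(-4 - 99) = -33*(-45)/(-103) = -33*(-1)*(-45)/103 = -1*1485/103 = -1485/103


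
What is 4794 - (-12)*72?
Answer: 5658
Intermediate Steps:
4794 - (-12)*72 = 4794 - 1*(-864) = 4794 + 864 = 5658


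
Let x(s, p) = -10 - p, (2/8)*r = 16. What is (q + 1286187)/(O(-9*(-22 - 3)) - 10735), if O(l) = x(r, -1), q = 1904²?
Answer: -4911403/10744 ≈ -457.13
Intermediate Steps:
r = 64 (r = 4*16 = 64)
q = 3625216
O(l) = -9 (O(l) = -10 - 1*(-1) = -10 + 1 = -9)
(q + 1286187)/(O(-9*(-22 - 3)) - 10735) = (3625216 + 1286187)/(-9 - 10735) = 4911403/(-10744) = 4911403*(-1/10744) = -4911403/10744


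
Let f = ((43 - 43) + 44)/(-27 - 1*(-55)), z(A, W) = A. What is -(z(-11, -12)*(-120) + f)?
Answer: -9251/7 ≈ -1321.6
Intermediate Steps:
f = 11/7 (f = (0 + 44)/(-27 + 55) = 44/28 = 44*(1/28) = 11/7 ≈ 1.5714)
-(z(-11, -12)*(-120) + f) = -(-11*(-120) + 11/7) = -(1320 + 11/7) = -1*9251/7 = -9251/7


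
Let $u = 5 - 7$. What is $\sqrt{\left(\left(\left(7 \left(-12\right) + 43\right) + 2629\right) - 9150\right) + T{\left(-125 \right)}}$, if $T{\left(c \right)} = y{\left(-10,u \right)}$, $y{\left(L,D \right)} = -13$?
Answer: $5 i \sqrt{263} \approx 81.086 i$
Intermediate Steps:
$u = -2$ ($u = 5 - 7 = -2$)
$T{\left(c \right)} = -13$
$\sqrt{\left(\left(\left(7 \left(-12\right) + 43\right) + 2629\right) - 9150\right) + T{\left(-125 \right)}} = \sqrt{\left(\left(\left(7 \left(-12\right) + 43\right) + 2629\right) - 9150\right) - 13} = \sqrt{\left(\left(\left(-84 + 43\right) + 2629\right) - 9150\right) - 13} = \sqrt{\left(\left(-41 + 2629\right) - 9150\right) - 13} = \sqrt{\left(2588 - 9150\right) - 13} = \sqrt{-6562 - 13} = \sqrt{-6575} = 5 i \sqrt{263}$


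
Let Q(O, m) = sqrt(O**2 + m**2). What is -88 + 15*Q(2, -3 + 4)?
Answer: -88 + 15*sqrt(5) ≈ -54.459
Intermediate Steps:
-88 + 15*Q(2, -3 + 4) = -88 + 15*sqrt(2**2 + (-3 + 4)**2) = -88 + 15*sqrt(4 + 1**2) = -88 + 15*sqrt(4 + 1) = -88 + 15*sqrt(5)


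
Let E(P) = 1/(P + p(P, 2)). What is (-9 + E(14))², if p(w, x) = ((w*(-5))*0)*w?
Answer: 15625/196 ≈ 79.719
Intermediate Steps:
p(w, x) = 0 (p(w, x) = (-5*w*0)*w = 0*w = 0)
E(P) = 1/P (E(P) = 1/(P + 0) = 1/P)
(-9 + E(14))² = (-9 + 1/14)² = (-125/14)² = 15625/196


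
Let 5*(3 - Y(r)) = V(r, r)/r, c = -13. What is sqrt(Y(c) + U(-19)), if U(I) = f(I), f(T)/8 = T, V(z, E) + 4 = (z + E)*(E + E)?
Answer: I*sqrt(585845)/65 ≈ 11.775*I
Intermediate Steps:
V(z, E) = -4 + 2*E*(E + z) (V(z, E) = -4 + (z + E)*(E + E) = -4 + (E + z)*(2*E) = -4 + 2*E*(E + z))
f(T) = 8*T
U(I) = 8*I
Y(r) = 3 - (-4 + 4*r**2)/(5*r) (Y(r) = 3 - (-4 + 2*r**2 + 2*r*r)/(5*r) = 3 - (-4 + 2*r**2 + 2*r**2)/(5*r) = 3 - (-4 + 4*r**2)/(5*r))
sqrt(Y(c) + U(-19)) = sqrt((3 - 4/5*(-13) + (4/5)/(-13)) + 8*(-19)) = sqrt((3 + 52/5 + (4/5)*(-1/13)) - 152) = sqrt((3 + 52/5 - 4/65) - 152) = sqrt(867/65 - 152) = sqrt(-9013/65) = I*sqrt(585845)/65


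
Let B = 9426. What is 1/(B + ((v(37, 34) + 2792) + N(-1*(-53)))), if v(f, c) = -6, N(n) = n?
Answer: 1/12265 ≈ 8.1533e-5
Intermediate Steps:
1/(B + ((v(37, 34) + 2792) + N(-1*(-53)))) = 1/(9426 + ((-6 + 2792) - 1*(-53))) = 1/(9426 + (2786 + 53)) = 1/(9426 + 2839) = 1/12265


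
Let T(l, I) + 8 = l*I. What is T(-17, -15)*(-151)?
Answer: -37297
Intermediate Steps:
T(l, I) = -8 + I*l (T(l, I) = -8 + l*I = -8 + I*l)
T(-17, -15)*(-151) = (-8 - 15*(-17))*(-151) = (-8 + 255)*(-151) = 247*(-151) = -37297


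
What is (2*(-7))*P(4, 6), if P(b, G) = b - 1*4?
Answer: 0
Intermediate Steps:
P(b, G) = -4 + b (P(b, G) = b - 4 = -4 + b)
(2*(-7))*P(4, 6) = (2*(-7))*(-4 + 4) = -14*0 = 0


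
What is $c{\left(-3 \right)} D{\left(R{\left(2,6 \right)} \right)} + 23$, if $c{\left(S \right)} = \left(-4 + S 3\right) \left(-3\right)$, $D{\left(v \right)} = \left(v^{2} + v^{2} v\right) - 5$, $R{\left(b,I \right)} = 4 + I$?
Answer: $42728$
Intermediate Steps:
$D{\left(v \right)} = -5 + v^{2} + v^{3}$ ($D{\left(v \right)} = \left(v^{2} + v^{3}\right) - 5 = -5 + v^{2} + v^{3}$)
$c{\left(S \right)} = 12 - 9 S$ ($c{\left(S \right)} = \left(-4 + 3 S\right) \left(-3\right) = 12 - 9 S$)
$c{\left(-3 \right)} D{\left(R{\left(2,6 \right)} \right)} + 23 = \left(12 - -27\right) \left(-5 + \left(4 + 6\right)^{2} + \left(4 + 6\right)^{3}\right) + 23 = \left(12 + 27\right) \left(-5 + 10^{2} + 10^{3}\right) + 23 = 39 \left(-5 + 100 + 1000\right) + 23 = 39 \cdot 1095 + 23 = 42705 + 23 = 42728$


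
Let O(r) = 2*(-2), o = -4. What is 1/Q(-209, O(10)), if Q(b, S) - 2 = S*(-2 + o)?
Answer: 1/26 ≈ 0.038462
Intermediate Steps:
O(r) = -4
Q(b, S) = 2 - 6*S (Q(b, S) = 2 + S*(-2 - 4) = 2 + S*(-6) = 2 - 6*S)
1/Q(-209, O(10)) = 1/(2 - 6*(-4)) = 1/(2 + 24) = 1/26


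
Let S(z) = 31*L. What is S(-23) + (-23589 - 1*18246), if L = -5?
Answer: -41990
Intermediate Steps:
S(z) = -155 (S(z) = 31*(-5) = -155)
S(-23) + (-23589 - 1*18246) = -155 + (-23589 - 1*18246) = -155 + (-23589 - 18246) = -155 - 41835 = -41990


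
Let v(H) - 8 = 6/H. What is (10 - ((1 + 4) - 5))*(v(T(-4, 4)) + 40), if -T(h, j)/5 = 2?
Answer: 474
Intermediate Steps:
T(h, j) = -10 (T(h, j) = -5*2 = -10)
v(H) = 8 + 6/H
(10 - ((1 + 4) - 5))*(v(T(-4, 4)) + 40) = (10 - ((1 + 4) - 5))*((8 + 6/(-10)) + 40) = (10 - (5 - 5))*((8 + 6*(-1/10)) + 40) = (10 - 1*0)*((8 - 3/5) + 40) = (10 + 0)*(37/5 + 40) = 10*(237/5) = 474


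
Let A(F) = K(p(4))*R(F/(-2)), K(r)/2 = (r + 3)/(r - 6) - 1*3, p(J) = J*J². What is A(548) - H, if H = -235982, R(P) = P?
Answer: 6872796/29 ≈ 2.3699e+5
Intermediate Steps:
p(J) = J³
K(r) = -6 + 2*(3 + r)/(-6 + r) (K(r) = 2*((r + 3)/(r - 6) - 1*3) = 2*((3 + r)/(-6 + r) - 3) = 2*(-3 + (3 + r)/(-6 + r)) = -6 + 2*(3 + r)/(-6 + r))
A(F) = 107*F/58 (A(F) = (2*(21 - 2*4³)/(-6 + 4³))*(F/(-2)) = (2*(21 - 2*64)/(-6 + 64))*(F*(-½)) = (2*(21 - 128)/58)*(-F/2) = (2*(1/58)*(-107))*(-F/2) = -(-107)*F/58 = 107*F/58)
A(548) - H = (107/58)*548 - 1*(-235982) = 29318/29 + 235982 = 6872796/29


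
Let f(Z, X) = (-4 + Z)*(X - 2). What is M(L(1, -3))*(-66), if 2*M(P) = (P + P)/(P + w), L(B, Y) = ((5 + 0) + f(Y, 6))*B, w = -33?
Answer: -759/28 ≈ -27.107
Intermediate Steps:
f(Z, X) = (-4 + Z)*(-2 + X)
L(B, Y) = B*(-11 + 4*Y) (L(B, Y) = ((5 + 0) + (8 - 4*6 - 2*Y + 6*Y))*B = (5 + (8 - 24 - 2*Y + 6*Y))*B = (5 + (-16 + 4*Y))*B = (-11 + 4*Y)*B = B*(-11 + 4*Y))
M(P) = P/(-33 + P) (M(P) = ((P + P)/(P - 33))/2 = ((2*P)/(-33 + P))/2 = (2*P/(-33 + P))/2 = P/(-33 + P))
M(L(1, -3))*(-66) = ((1*(-11 + 4*(-3)))/(-33 + 1*(-11 + 4*(-3))))*(-66) = ((1*(-11 - 12))/(-33 + 1*(-11 - 12)))*(-66) = ((1*(-23))/(-33 + 1*(-23)))*(-66) = -23/(-33 - 23)*(-66) = -23/(-56)*(-66) = -23*(-1/56)*(-66) = (23/56)*(-66) = -759/28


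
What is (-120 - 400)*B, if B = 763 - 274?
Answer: -254280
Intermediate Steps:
B = 489
(-120 - 400)*B = (-120 - 400)*489 = -520*489 = -254280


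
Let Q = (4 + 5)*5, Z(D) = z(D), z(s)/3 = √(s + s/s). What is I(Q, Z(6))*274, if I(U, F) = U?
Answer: 12330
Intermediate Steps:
z(s) = 3*√(1 + s) (z(s) = 3*√(s + s/s) = 3*√(s + 1) = 3*√(1 + s))
Z(D) = 3*√(1 + D)
Q = 45 (Q = 9*5 = 45)
I(Q, Z(6))*274 = 45*274 = 12330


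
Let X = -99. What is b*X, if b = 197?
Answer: -19503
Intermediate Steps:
b*X = 197*(-99) = -19503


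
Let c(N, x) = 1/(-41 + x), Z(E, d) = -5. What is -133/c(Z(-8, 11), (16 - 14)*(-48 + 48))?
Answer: 5453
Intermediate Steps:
-133/c(Z(-8, 11), (16 - 14)*(-48 + 48)) = -(-5453 + 133*(-48 + 48)*(16 - 14)) = -133/(1/(-41 + 2*0)) = -133/(1/(-41 + 0)) = -133/(1/(-41)) = -133/(-1/41) = -133*(-41) = 5453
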